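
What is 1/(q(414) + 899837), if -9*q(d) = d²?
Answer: 1/880793 ≈ 1.1353e-6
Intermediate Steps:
q(d) = -d²/9
1/(q(414) + 899837) = 1/(-⅑*414² + 899837) = 1/(-⅑*171396 + 899837) = 1/(-19044 + 899837) = 1/880793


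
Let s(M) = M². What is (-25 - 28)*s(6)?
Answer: -1908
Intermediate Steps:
(-25 - 28)*s(6) = (-25 - 28)*6² = -53*36 = -1908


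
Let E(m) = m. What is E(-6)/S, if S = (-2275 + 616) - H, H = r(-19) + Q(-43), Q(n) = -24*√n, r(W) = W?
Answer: 615/169648 + 9*I*√43/169648 ≈ 0.0036252 + 0.00034788*I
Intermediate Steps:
H = -19 - 24*I*√43 ≈ -19.0 - 157.38*I
S = -1640 + 24*I*√43 (S = (-2275 + 616) - (-19 - 24*I*√43) = -1659 + (19 + 24*I*√43) = -1640 + 24*I*√43 ≈ -1640.0 + 157.38*I)
E(-6)/S = -6/(-1640 + 24*I*√43)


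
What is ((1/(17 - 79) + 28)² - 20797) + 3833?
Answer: -62199391/3844 ≈ -16181.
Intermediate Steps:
((1/(17 - 79) + 28)² - 20797) + 3833 = ((1/(-62) + 28)² - 20797) + 3833 = ((-1/62 + 28)² - 20797) + 3833 = ((1735/62)² - 20797) + 3833 = (3010225/3844 - 20797) + 3833 = -76933443/3844 + 3833 = -62199391/3844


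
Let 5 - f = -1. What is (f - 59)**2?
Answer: 2809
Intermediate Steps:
f = 6 (f = 5 - 1*(-1) = 5 + 1 = 6)
(f - 59)**2 = (6 - 59)**2 = (-53)**2 = 2809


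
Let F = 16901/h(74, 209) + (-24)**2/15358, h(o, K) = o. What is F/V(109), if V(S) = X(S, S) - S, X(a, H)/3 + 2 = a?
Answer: 129804091/120468152 ≈ 1.0775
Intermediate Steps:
X(a, H) = -6 + 3*a
V(S) = -6 + 2*S (V(S) = (-6 + 3*S) - S = -6 + 2*S)
F = 129804091/568246 (F = 16901/74 + (-24)**2/15358 = 16901*(1/74) + 576*(1/15358) = 16901/74 + 288/7679 = 129804091/568246 ≈ 228.43)
F/V(109) = 129804091/(568246*(-6 + 2*109)) = 129804091/(568246*(-6 + 218)) = (129804091/568246)/212 = (129804091/568246)*(1/212) = 129804091/120468152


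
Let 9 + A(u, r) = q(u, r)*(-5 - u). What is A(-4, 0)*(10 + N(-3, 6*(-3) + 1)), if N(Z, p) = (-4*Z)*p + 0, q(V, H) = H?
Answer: 1746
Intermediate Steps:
N(Z, p) = -4*Z*p (N(Z, p) = -4*Z*p + 0 = -4*Z*p)
A(u, r) = -9 + r*(-5 - u)
A(-4, 0)*(10 + N(-3, 6*(-3) + 1)) = (-9 - 5*0 - 1*0*(-4))*(10 - 4*(-3)*(6*(-3) + 1)) = (-9 + 0 + 0)*(10 - 4*(-3)*(-18 + 1)) = -9*(10 - 4*(-3)*(-17)) = -9*(10 - 204) = -9*(-194) = 1746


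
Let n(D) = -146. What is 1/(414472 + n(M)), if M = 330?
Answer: 1/414326 ≈ 2.4136e-6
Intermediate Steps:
1/(414472 + n(M)) = 1/(414472 - 146) = 1/414326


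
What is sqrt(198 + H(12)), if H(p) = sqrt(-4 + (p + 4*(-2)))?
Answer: 3*sqrt(22) ≈ 14.071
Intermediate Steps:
H(p) = sqrt(-12 + p) (H(p) = sqrt(-4 + (p - 8)) = sqrt(-4 + (-8 + p)) = sqrt(-12 + p))
sqrt(198 + H(12)) = sqrt(198 + sqrt(-12 + 12)) = sqrt(198 + sqrt(0)) = sqrt(198 + 0) = sqrt(198) = 3*sqrt(22)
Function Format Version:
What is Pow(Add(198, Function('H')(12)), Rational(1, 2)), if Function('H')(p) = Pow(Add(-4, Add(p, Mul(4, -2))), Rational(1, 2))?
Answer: Mul(3, Pow(22, Rational(1, 2))) ≈ 14.071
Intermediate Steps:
Function('H')(p) = Pow(Add(-12, p), Rational(1, 2)) (Function('H')(p) = Pow(Add(-4, Add(p, -8)), Rational(1, 2)) = Pow(Add(-4, Add(-8, p)), Rational(1, 2)) = Pow(Add(-12, p), Rational(1, 2)))
Pow(Add(198, Function('H')(12)), Rational(1, 2)) = Pow(Add(198, Pow(Add(-12, 12), Rational(1, 2))), Rational(1, 2)) = Pow(Add(198, Pow(0, Rational(1, 2))), Rational(1, 2)) = Pow(Add(198, 0), Rational(1, 2)) = Pow(198, Rational(1, 2)) = Mul(3, Pow(22, Rational(1, 2)))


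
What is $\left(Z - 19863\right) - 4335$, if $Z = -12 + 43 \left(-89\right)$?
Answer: $-28037$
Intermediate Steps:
$Z = -3839$ ($Z = -12 - 3827 = -3839$)
$\left(Z - 19863\right) - 4335 = \left(-3839 - 19863\right) - 4335 = -23702 - 4335 = -28037$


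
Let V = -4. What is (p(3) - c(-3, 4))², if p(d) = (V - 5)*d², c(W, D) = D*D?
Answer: 9409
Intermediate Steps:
c(W, D) = D²
p(d) = -9*d² (p(d) = (-4 - 5)*d² = -9*d²)
(p(3) - c(-3, 4))² = (-9*3² - 1*4²)² = (-9*9 - 1*16)² = (-81 - 16)² = (-97)² = 9409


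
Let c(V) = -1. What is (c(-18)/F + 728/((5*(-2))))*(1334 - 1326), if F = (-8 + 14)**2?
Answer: -26218/45 ≈ -582.62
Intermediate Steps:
F = 36 (F = 6**2 = 36)
(c(-18)/F + 728/((5*(-2))))*(1334 - 1326) = (-1/36 + 728/((5*(-2))))*(1334 - 1326) = (-1*1/36 + 728/(-10))*8 = (-1/36 + 728*(-1/10))*8 = (-1/36 - 364/5)*8 = -13109/180*8 = -26218/45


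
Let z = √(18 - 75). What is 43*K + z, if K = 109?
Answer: 4687 + I*√57 ≈ 4687.0 + 7.5498*I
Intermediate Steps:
z = I*√57 (z = √(-57) = I*√57 ≈ 7.5498*I)
43*K + z = 43*109 + I*√57 = 4687 + I*√57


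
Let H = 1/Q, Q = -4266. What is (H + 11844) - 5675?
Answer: 26316953/4266 ≈ 6169.0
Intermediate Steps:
H = -1/4266 (H = 1/(-4266) = -1/4266 ≈ -0.00023441)
(H + 11844) - 5675 = (-1/4266 + 11844) - 5675 = 50526503/4266 - 5675 = 26316953/4266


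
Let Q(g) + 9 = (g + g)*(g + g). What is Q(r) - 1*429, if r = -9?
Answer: -114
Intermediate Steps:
Q(g) = -9 + 4*g² (Q(g) = -9 + (g + g)*(g + g) = -9 + (2*g)*(2*g) = -9 + 4*g²)
Q(r) - 1*429 = (-9 + 4*(-9)²) - 1*429 = (-9 + 4*81) - 429 = (-9 + 324) - 429 = 315 - 429 = -114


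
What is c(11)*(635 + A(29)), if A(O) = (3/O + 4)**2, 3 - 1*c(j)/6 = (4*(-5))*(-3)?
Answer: -187483032/841 ≈ -2.2293e+5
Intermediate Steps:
c(j) = -342 (c(j) = 18 - 6*4*(-5)*(-3) = 18 - (-120)*(-3) = 18 - 6*60 = 18 - 360 = -342)
A(O) = (4 + 3/O)**2
c(11)*(635 + A(29)) = -342*(635 + (3 + 4*29)**2/29**2) = -342*(635 + (3 + 116)**2/841) = -342*(635 + (1/841)*119**2) = -342*(635 + (1/841)*14161) = -342*(635 + 14161/841) = -342*548196/841 = -187483032/841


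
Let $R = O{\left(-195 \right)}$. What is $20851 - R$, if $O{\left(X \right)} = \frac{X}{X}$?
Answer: $20850$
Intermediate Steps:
$O{\left(X \right)} = 1$
$R = 1$
$20851 - R = 20851 - 1 = 20850$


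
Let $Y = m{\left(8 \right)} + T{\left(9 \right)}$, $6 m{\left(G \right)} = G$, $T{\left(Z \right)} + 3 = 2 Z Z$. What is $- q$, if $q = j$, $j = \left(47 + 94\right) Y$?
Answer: $-22607$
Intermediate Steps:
$T{\left(Z \right)} = -3 + 2 Z^{2}$ ($T{\left(Z \right)} = -3 + 2 Z Z = -3 + 2 Z^{2}$)
$m{\left(G \right)} = \frac{G}{6}$
$Y = \frac{481}{3}$ ($Y = \frac{1}{6} \cdot 8 - \left(3 - 2 \cdot 9^{2}\right) = \frac{4}{3} + \left(-3 + 2 \cdot 81\right) = \frac{4}{3} + \left(-3 + 162\right) = \frac{4}{3} + 159 = \frac{481}{3} \approx 160.33$)
$j = 22607$ ($j = \left(47 + 94\right) \frac{481}{3} = 141 \cdot \frac{481}{3} = 22607$)
$q = 22607$
$- q = \left(-1\right) 22607 = -22607$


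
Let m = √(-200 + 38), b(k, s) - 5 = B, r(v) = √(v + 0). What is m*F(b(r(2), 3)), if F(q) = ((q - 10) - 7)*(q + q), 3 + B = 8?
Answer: -1260*I*√2 ≈ -1781.9*I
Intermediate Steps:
r(v) = √v
B = 5 (B = -3 + 8 = 5)
b(k, s) = 10 (b(k, s) = 5 + 5 = 10)
F(q) = 2*q*(-17 + q) (F(q) = ((-10 + q) - 7)*(2*q) = (-17 + q)*(2*q) = 2*q*(-17 + q))
m = 9*I*√2 (m = √(-162) = 9*I*√2 ≈ 12.728*I)
m*F(b(r(2), 3)) = (9*I*√2)*(2*10*(-17 + 10)) = (9*I*√2)*(2*10*(-7)) = (9*I*√2)*(-140) = -1260*I*√2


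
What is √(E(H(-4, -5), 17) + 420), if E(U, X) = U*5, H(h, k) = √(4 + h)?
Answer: 2*√105 ≈ 20.494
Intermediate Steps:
E(U, X) = 5*U
√(E(H(-4, -5), 17) + 420) = √(5*√(4 - 4) + 420) = √(5*√0 + 420) = √(5*0 + 420) = √(0 + 420) = √420 = 2*√105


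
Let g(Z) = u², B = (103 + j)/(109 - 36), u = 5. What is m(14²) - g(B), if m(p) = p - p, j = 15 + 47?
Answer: -25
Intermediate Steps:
j = 62
m(p) = 0
B = 165/73 (B = (103 + 62)/(109 - 36) = 165/73 ≈ 2.2603)
g(Z) = 25 (g(Z) = 5² = 25)
m(14²) - g(B) = 0 - 1*25 = 0 - 25 = -25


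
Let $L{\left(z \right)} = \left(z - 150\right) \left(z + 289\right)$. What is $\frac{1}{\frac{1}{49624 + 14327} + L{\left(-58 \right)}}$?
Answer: $- \frac{63951}{3072717647} \approx -2.0813 \cdot 10^{-5}$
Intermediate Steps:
$L{\left(z \right)} = \left(-150 + z\right) \left(289 + z\right)$
$\frac{1}{\frac{1}{49624 + 14327} + L{\left(-58 \right)}} = \frac{1}{\frac{1}{49624 + 14327} + \left(-43350 + \left(-58\right)^{2} + 139 \left(-58\right)\right)} = \frac{1}{\frac{1}{63951} - 48048} = \frac{1}{- \frac{3072717647}{63951}} = - \frac{63951}{3072717647}$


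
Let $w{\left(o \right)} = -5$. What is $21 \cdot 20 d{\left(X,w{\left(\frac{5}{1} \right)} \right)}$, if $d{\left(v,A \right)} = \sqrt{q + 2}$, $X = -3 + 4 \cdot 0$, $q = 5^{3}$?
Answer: $420 \sqrt{127} \approx 4733.2$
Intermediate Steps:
$q = 125$
$X = -3$ ($X = -3 + 0 = -3$)
$d{\left(v,A \right)} = \sqrt{127}$ ($d{\left(v,A \right)} = \sqrt{125 + 2} = \sqrt{127}$)
$21 \cdot 20 d{\left(X,w{\left(\frac{5}{1} \right)} \right)} = 21 \cdot 20 \sqrt{127} = 420 \sqrt{127}$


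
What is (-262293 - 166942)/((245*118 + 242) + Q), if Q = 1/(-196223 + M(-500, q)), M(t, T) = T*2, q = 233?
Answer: -84025755895/5706708063 ≈ -14.724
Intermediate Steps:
M(t, T) = 2*T
Q = -1/195757 (Q = 1/(-196223 + 2*233) = 1/(-196223 + 466) = 1/(-195757) = -1/195757 ≈ -5.1084e-6)
(-262293 - 166942)/((245*118 + 242) + Q) = (-262293 - 166942)/((245*118 + 242) - 1/195757) = -429235/((28910 + 242) - 1/195757) = -429235/(29152 - 1/195757) = -429235/5706708063/195757 = -429235*195757/5706708063 = -84025755895/5706708063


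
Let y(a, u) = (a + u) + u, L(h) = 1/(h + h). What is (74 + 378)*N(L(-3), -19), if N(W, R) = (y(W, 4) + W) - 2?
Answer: 7684/3 ≈ 2561.3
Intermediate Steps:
L(h) = 1/(2*h)
y(a, u) = a + 2*u
N(W, R) = 6 + 2*W (N(W, R) = ((W + 2*4) + W) - 2 = ((W + 8) + W) - 2 = ((8 + W) + W) - 2 = (8 + 2*W) - 2 = 6 + 2*W)
(74 + 378)*N(L(-3), -19) = (74 + 378)*(6 + 2*((1/2)/(-3))) = 452*(6 + 2*((1/2)*(-1/3))) = 452*(6 + 2*(-1/6)) = 452*(6 - 1/3) = 452*(17/3) = 7684/3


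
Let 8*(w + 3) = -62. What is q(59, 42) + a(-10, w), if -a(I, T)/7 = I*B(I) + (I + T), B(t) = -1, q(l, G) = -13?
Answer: 249/4 ≈ 62.250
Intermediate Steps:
w = -43/4 (w = -3 + (⅛)*(-62) = -3 - 31/4 = -43/4 ≈ -10.750)
a(I, T) = -7*T (a(I, T) = -7*(I*(-1) + (I + T)) = -7*(-I + (I + T)) = -7*T)
q(59, 42) + a(-10, w) = -13 - 7*(-43/4) = -13 + 301/4 = 249/4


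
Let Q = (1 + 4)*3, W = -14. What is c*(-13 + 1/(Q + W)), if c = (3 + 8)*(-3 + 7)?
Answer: -528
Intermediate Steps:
c = 44 (c = 11*4 = 44)
Q = 15 (Q = 5*3 = 15)
c*(-13 + 1/(Q + W)) = 44*(-13 + 1/(15 - 14)) = 44*(-13 + 1/1) = 44*(-13 + 1) = 44*(-12) = -528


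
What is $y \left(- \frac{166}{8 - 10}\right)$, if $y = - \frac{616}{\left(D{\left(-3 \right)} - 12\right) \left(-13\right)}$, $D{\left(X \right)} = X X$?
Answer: $- \frac{51128}{39} \approx -1311.0$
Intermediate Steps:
$D{\left(X \right)} = X^{2}$
$y = - \frac{616}{39}$ ($y = - \frac{616}{\left(\left(-3\right)^{2} - 12\right) \left(-13\right)} = - \frac{616}{\left(9 - 12\right) \left(-13\right)} = - \frac{616}{\left(-3\right) \left(-13\right)} = - \frac{616}{39} \approx -15.795$)
$y \left(- \frac{166}{8 - 10}\right) = - \frac{616 \left(- \frac{166}{8 - 10}\right)}{39} = - \frac{616 \left(- \frac{166}{-2}\right)}{39} = - \frac{616 \left(\left(-166\right) \left(- \frac{1}{2}\right)\right)}{39} = \left(- \frac{616}{39}\right) 83 = - \frac{51128}{39}$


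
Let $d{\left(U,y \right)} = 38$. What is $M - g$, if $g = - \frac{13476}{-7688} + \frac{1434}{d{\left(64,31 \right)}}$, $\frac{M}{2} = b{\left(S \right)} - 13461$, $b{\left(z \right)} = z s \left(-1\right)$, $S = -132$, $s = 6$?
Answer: $- \frac{926735169}{36518} \approx -25378.0$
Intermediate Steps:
$b{\left(z \right)} = - 6 z$ ($b{\left(z \right)} = z 6 \left(-1\right) = 6 z \left(-1\right) = - 6 z$)
$M = -25338$ ($M = 2 \left(\left(-6\right) \left(-132\right) - 13461\right) = 2 \left(792 - 13461\right) = 2 \left(-12669\right) = -25338$)
$g = \frac{1442085}{36518}$ ($g = - \frac{13476}{-7688} + \frac{1434}{38} = \left(-13476\right) \left(- \frac{1}{7688}\right) + 1434 \cdot \frac{1}{38} = \frac{3369}{1922} + \frac{717}{19} = \frac{1442085}{36518} \approx 39.49$)
$M - g = -25338 - \frac{1442085}{36518} = - \frac{926735169}{36518}$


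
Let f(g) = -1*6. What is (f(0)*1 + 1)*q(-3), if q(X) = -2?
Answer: 10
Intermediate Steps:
f(g) = -6
(f(0)*1 + 1)*q(-3) = (-6*1 + 1)*(-2) = (-6 + 1)*(-2) = -5*(-2) = 10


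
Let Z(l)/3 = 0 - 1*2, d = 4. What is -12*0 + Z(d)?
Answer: -6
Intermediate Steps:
Z(l) = -6 (Z(l) = 3*(0 - 1*2) = 3*(0 - 2) = 3*(-2) = -6)
-12*0 + Z(d) = -12*0 - 6 = 0 - 6 = -6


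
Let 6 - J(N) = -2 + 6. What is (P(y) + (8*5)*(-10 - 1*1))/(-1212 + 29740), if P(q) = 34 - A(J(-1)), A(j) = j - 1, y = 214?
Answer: -407/28528 ≈ -0.014267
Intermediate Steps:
J(N) = 2 (J(N) = 6 - (-2 + 6) = 6 - 1*4 = 6 - 4 = 2)
A(j) = -1 + j
P(q) = 33 (P(q) = 34 - (-1 + 2) = 34 - 1*1 = 34 - 1 = 33)
(P(y) + (8*5)*(-10 - 1*1))/(-1212 + 29740) = (33 + (8*5)*(-10 - 1*1))/(-1212 + 29740) = (33 + 40*(-10 - 1))/28528 = (33 + 40*(-11))*(1/28528) = (33 - 440)*(1/28528) = -407*1/28528 = -407/28528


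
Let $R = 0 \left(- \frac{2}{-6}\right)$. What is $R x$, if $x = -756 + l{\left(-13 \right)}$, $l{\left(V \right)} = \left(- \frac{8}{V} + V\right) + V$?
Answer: $0$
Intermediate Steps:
$l{\left(V \right)} = - \frac{8}{V} + 2 V$ ($l{\left(V \right)} = \left(V - \frac{8}{V}\right) + V = - \frac{8}{V} + 2 V$)
$x = - \frac{10158}{13}$ ($x = -756 + \left(- \frac{8}{-13} + 2 \left(-13\right)\right) = -756 - \frac{330}{13} = - \frac{10158}{13} \approx -781.38$)
$R = 0$ ($R = 0 \left(\left(-2\right) \left(- \frac{1}{6}\right)\right) = 0 \cdot \frac{1}{3} = 0$)
$R x = 0 \left(- \frac{10158}{13}\right) = 0$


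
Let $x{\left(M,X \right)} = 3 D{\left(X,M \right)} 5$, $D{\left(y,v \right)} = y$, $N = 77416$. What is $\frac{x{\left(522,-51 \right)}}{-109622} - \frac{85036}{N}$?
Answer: $- \frac{578912072}{530406047} \approx -1.0914$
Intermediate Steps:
$x{\left(M,X \right)} = 15 X$ ($x{\left(M,X \right)} = 3 X 5 = 15 X$)
$\frac{x{\left(522,-51 \right)}}{-109622} - \frac{85036}{N} = \frac{15 \left(-51\right)}{-109622} - \frac{85036}{77416} = \left(-765\right) \left(- \frac{1}{109622}\right) - \frac{21259}{19354} = \frac{765}{109622} - \frac{21259}{19354} = - \frac{578912072}{530406047}$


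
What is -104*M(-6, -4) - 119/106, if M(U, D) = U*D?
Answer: -264695/106 ≈ -2497.1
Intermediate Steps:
M(U, D) = D*U
-104*M(-6, -4) - 119/106 = -(-416)*(-6) - 119/106 = -104*24 - 119*1/106 = -2496 - 119/106 = -264695/106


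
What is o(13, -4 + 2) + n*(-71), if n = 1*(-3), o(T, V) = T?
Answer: 226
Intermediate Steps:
n = -3
o(13, -4 + 2) + n*(-71) = 13 - 3*(-71) = 13 + 213 = 226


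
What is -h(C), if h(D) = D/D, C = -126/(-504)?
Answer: -1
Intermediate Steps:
C = ¼ (C = -126*(-1/504) = ¼ ≈ 0.25000)
h(D) = 1
-h(C) = -1*1 = -1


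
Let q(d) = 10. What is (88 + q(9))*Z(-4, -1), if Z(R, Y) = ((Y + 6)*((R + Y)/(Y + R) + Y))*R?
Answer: 0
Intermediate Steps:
Z(R, Y) = R*(1 + Y)*(6 + Y) (Z(R, Y) = ((6 + Y)*((R + Y)/(R + Y) + Y))*R = ((6 + Y)*(1 + Y))*R = ((1 + Y)*(6 + Y))*R = R*(1 + Y)*(6 + Y))
(88 + q(9))*Z(-4, -1) = (88 + 10)*(-4*(6 + (-1)**2 + 7*(-1))) = 98*(-4*(6 + 1 - 7)) = 98*(-4*0) = 98*0 = 0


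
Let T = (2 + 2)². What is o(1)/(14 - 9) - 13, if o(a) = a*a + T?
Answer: -48/5 ≈ -9.6000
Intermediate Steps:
T = 16 (T = 4² = 16)
o(a) = 16 + a² (o(a) = a*a + 16 = a² + 16 = 16 + a²)
o(1)/(14 - 9) - 13 = (16 + 1²)/(14 - 9) - 13 = (16 + 1)/5 - 13 = 17*(⅕) - 13 = 17/5 - 13 = -48/5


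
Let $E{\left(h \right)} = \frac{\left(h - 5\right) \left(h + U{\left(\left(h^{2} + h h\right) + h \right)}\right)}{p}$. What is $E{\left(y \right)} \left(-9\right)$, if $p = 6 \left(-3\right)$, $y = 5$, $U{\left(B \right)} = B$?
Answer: $0$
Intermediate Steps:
$p = -18$
$E{\left(h \right)} = - \frac{\left(-5 + h\right) \left(2 h + 2 h^{2}\right)}{18}$ ($E{\left(h \right)} = \frac{\left(h - 5\right) \left(h + \left(\left(h^{2} + h h\right) + h\right)\right)}{-18} = \left(-5 + h\right) \left(h + \left(\left(h^{2} + h^{2}\right) + h\right)\right) \left(- \frac{1}{18}\right) = \left(-5 + h\right) \left(h + \left(2 h^{2} + h\right)\right) \left(- \frac{1}{18}\right) = \left(-5 + h\right) \left(h + \left(h + 2 h^{2}\right)\right) \left(- \frac{1}{18}\right) = \left(-5 + h\right) \left(2 h + 2 h^{2}\right) \left(- \frac{1}{18}\right) = - \frac{\left(-5 + h\right) \left(2 h + 2 h^{2}\right)}{18}$)
$E{\left(y \right)} \left(-9\right) = \frac{1}{9} \cdot 5 \left(5 - 5^{2} + 4 \cdot 5\right) \left(-9\right) = \frac{1}{9} \cdot 5 \left(5 - 25 + 20\right) \left(-9\right) = \frac{1}{9} \cdot 5 \cdot 0 \left(-9\right) = 0 \left(-9\right) = 0$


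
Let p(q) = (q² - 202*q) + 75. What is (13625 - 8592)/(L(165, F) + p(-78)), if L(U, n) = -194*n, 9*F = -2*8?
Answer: 45297/200339 ≈ 0.22610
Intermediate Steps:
p(q) = 75 + q² - 202*q
F = -16/9 (F = (-2*8)/9 = (⅑)*(-16) = -16/9 ≈ -1.7778)
(13625 - 8592)/(L(165, F) + p(-78)) = (13625 - 8592)/(-194*(-16/9) + (75 + (-78)² - 202*(-78))) = 5033/(3104/9 + (75 + 6084 + 15756)) = 5033/(3104/9 + 21915) = 5033/(200339/9) = 5033*(9/200339) = 45297/200339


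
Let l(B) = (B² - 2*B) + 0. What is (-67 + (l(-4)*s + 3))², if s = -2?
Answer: 12544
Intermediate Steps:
l(B) = B² - 2*B
(-67 + (l(-4)*s + 3))² = (-67 + (-4*(-2 - 4)*(-2) + 3))² = (-67 + (-4*(-6)*(-2) + 3))² = (-67 + (24*(-2) + 3))² = (-67 + (-48 + 3))² = (-67 - 45)² = (-112)² = 12544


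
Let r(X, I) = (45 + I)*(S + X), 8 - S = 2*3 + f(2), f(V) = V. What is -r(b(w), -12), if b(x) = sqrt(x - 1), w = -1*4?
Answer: -33*I*sqrt(5) ≈ -73.79*I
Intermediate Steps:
w = -4
b(x) = sqrt(-1 + x)
S = 0 (S = 8 - (2*3 + 2) = 8 - (6 + 2) = 8 - 1*8 = 8 - 8 = 0)
r(X, I) = X*(45 + I) (r(X, I) = (45 + I)*(0 + X) = (45 + I)*X = X*(45 + I))
-r(b(w), -12) = -sqrt(-1 - 4)*(45 - 12) = -sqrt(-5)*33 = -I*sqrt(5)*33 = -33*I*sqrt(5)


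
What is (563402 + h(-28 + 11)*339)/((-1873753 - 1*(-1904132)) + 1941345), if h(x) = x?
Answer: 557639/1971724 ≈ 0.28282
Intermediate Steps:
(563402 + h(-28 + 11)*339)/((-1873753 - 1*(-1904132)) + 1941345) = (563402 + (-28 + 11)*339)/((-1873753 - 1*(-1904132)) + 1941345) = (563402 - 17*339)/((-1873753 + 1904132) + 1941345) = (563402 - 5763)/(30379 + 1941345) = 557639/1971724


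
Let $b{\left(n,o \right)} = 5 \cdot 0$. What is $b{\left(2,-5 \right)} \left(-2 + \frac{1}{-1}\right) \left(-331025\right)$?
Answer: $0$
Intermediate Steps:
$b{\left(n,o \right)} = 0$
$b{\left(2,-5 \right)} \left(-2 + \frac{1}{-1}\right) \left(-331025\right) = 0 \left(-2 + \frac{1}{-1}\right) \left(-331025\right) = 0 \left(-2 - 1\right) \left(-331025\right) = 0 \left(-3\right) \left(-331025\right) = 0 \left(-331025\right) = 0$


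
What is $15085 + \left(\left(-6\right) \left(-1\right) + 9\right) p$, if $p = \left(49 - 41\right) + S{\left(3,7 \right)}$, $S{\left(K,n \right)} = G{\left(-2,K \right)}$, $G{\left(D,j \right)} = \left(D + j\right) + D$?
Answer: $15190$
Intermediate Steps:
$G{\left(D,j \right)} = j + 2 D$
$S{\left(K,n \right)} = -4 + K$ ($S{\left(K,n \right)} = K + 2 \left(-2\right) = K - 4 = -4 + K$)
$p = 7$ ($p = \left(49 - 41\right) + \left(-4 + 3\right) = 8 - 1 = 7$)
$15085 + \left(\left(-6\right) \left(-1\right) + 9\right) p = 15085 + \left(\left(-6\right) \left(-1\right) + 9\right) 7 = 15085 + \left(6 + 9\right) 7 = 15085 + 15 \cdot 7 = 15085 + 105 = 15190$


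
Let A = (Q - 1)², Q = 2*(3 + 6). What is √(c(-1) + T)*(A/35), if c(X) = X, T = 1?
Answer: 0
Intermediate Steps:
Q = 18 (Q = 2*9 = 18)
A = 289 (A = (18 - 1)² = 17² = 289)
√(c(-1) + T)*(A/35) = √(-1 + 1)*(289/35) = √0*(289*(1/35)) = 0*(289/35) = 0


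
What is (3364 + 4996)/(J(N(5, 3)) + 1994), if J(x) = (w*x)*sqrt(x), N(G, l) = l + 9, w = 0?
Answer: 4180/997 ≈ 4.1926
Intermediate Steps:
N(G, l) = 9 + l
J(x) = 0 (J(x) = (0*x)*sqrt(x) = 0*sqrt(x) = 0)
(3364 + 4996)/(J(N(5, 3)) + 1994) = (3364 + 4996)/(0 + 1994) = 8360/1994 = 8360*(1/1994) = 4180/997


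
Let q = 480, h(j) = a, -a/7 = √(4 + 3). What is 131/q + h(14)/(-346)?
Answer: 131/480 + 7*√7/346 ≈ 0.32644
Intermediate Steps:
a = -7*√7 (a = -7*√(4 + 3) = -7*√7 ≈ -18.520)
h(j) = -7*√7
131/q + h(14)/(-346) = 131/480 - 7*√7/(-346) = 131*(1/480) - 7*√7*(-1/346) = 131/480 + 7*√7/346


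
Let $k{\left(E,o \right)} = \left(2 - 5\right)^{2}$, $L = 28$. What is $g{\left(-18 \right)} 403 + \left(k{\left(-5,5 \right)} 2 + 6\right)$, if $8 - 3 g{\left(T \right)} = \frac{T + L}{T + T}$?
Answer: $\frac{61343}{54} \approx 1136.0$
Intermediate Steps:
$k{\left(E,o \right)} = 9$ ($k{\left(E,o \right)} = \left(-3\right)^{2} = 9$)
$g{\left(T \right)} = \frac{8}{3} - \frac{28 + T}{6 T}$ ($g{\left(T \right)} = \frac{8}{3} - \frac{\left(T + 28\right) \frac{1}{T + T}}{3} = \frac{8}{3} - \frac{\left(28 + T\right) \frac{1}{2 T}}{3} = \frac{8}{3} - \frac{\frac{1}{2} \frac{1}{T} \left(28 + T\right)}{3} = \frac{8}{3} - \frac{28 + T}{6 T}$)
$g{\left(-18 \right)} 403 + \left(k{\left(-5,5 \right)} 2 + 6\right) = \frac{-28 + 15 \left(-18\right)}{6 \left(-18\right)} 403 + \left(9 \cdot 2 + 6\right) = \frac{1}{6} \left(- \frac{1}{18}\right) \left(-28 - 270\right) 403 + \left(18 + 6\right) = \frac{1}{6} \left(- \frac{1}{18}\right) \left(-298\right) 403 + 24 = \frac{149}{54} \cdot 403 + 24 = \frac{60047}{54} + 24 = \frac{61343}{54}$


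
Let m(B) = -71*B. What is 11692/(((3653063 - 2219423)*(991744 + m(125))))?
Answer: 2923/352270078290 ≈ 8.2976e-9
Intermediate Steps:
11692/(((3653063 - 2219423)*(991744 + m(125)))) = 11692/(((3653063 - 2219423)*(991744 - 71*125))) = 11692/((1433640*(991744 - 8875))) = 11692/((1433640*982869)) = 11692/1409080313160 = 11692*(1/1409080313160) = 2923/352270078290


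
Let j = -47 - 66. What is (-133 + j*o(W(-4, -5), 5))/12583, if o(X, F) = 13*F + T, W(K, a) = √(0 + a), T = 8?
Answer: -8382/12583 ≈ -0.66614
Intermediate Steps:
W(K, a) = √a
j = -113
o(X, F) = 8 + 13*F (o(X, F) = 13*F + 8 = 8 + 13*F)
(-133 + j*o(W(-4, -5), 5))/12583 = (-133 - 113*(8 + 13*5))/12583 = (-133 - 113*(8 + 65))*(1/12583) = (-133 - 113*73)*(1/12583) = (-133 - 8249)*(1/12583) = -8382*1/12583 = -8382/12583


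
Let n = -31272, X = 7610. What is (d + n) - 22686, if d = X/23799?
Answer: -1284138832/23799 ≈ -53958.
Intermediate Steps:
d = 7610/23799 ≈ 0.31976
(d + n) - 22686 = (7610/23799 - 31272) - 22686 = -744234718/23799 - 22686 = -1284138832/23799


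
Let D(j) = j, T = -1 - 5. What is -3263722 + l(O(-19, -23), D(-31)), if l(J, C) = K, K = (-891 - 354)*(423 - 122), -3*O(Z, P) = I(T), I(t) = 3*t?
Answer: -3638467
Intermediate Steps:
T = -6
O(Z, P) = 6 (O(Z, P) = -(-6) = -⅓*(-18) = 6)
K = -374745 (K = -1245*301 = -374745)
l(J, C) = -374745
-3263722 + l(O(-19, -23), D(-31)) = -3263722 - 374745 = -3638467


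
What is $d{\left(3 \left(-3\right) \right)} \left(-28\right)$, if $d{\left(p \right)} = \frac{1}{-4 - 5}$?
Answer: $\frac{28}{9} \approx 3.1111$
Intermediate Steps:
$d{\left(p \right)} = - \frac{1}{9}$ ($d{\left(p \right)} = \frac{1}{-9} = - \frac{1}{9}$)
$d{\left(3 \left(-3\right) \right)} \left(-28\right) = \left(- \frac{1}{9}\right) \left(-28\right) = \frac{28}{9}$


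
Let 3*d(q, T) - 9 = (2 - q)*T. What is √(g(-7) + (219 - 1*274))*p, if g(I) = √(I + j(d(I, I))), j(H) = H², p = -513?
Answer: -513*I*√(55 - √317) ≈ -3128.7*I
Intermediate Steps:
d(q, T) = 3 + T*(2 - q)/3 (d(q, T) = 3 + ((2 - q)*T)/3 = 3 + (T*(2 - q))/3 = 3 + T*(2 - q)/3)
g(I) = √(I + (3 - I²/3 + 2*I/3)²) (g(I) = √(I + (3 + 2*I/3 - I*I/3)²) = √(I + (3 + 2*I/3 - I²/3)²) = √(I + (3 - I²/3 + 2*I/3)²))
√(g(-7) + (219 - 1*274))*p = √(√((9 - 1*(-7)² + 2*(-7))² + 9*(-7))/3 + (219 - 1*274))*(-513) = √(√((9 - 1*49 - 14)² - 63)/3 + (219 - 274))*(-513) = √(√((9 - 49 - 14)² - 63)/3 - 55)*(-513) = √(√((-54)² - 63)/3 - 55)*(-513) = √(√(2916 - 63)/3 - 55)*(-513) = √(√2853/3 - 55)*(-513) = √((3*√317)/3 - 55)*(-513) = √(√317 - 55)*(-513) = √(-55 + √317)*(-513) = -513*√(-55 + √317)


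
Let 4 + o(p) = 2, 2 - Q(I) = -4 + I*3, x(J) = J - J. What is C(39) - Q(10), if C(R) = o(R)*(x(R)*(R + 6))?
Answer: 24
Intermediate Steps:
x(J) = 0
Q(I) = 6 - 3*I (Q(I) = 2 - (-4 + I*3) = 2 - (-4 + 3*I) = 2 + (4 - 3*I) = 6 - 3*I)
o(p) = -2 (o(p) = -4 + 2 = -2)
C(R) = 0 (C(R) = -0*(R + 6) = -0*(6 + R) = -2*0 = 0)
C(39) - Q(10) = 0 - (6 - 3*10) = 0 - (6 - 30) = 0 - 1*(-24) = 0 + 24 = 24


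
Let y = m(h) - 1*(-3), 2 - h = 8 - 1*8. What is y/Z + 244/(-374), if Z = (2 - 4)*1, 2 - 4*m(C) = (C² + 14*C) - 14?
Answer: -57/374 ≈ -0.15241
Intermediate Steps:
h = 2 (h = 2 - (8 - 1*8) = 2 - (8 - 8) = 2 - 1*0 = 2 + 0 = 2)
m(C) = 4 - 7*C/2 - C²/4 (m(C) = ½ - ((C² + 14*C) - 14)/4 = ½ - (-14 + C² + 14*C)/4 = ½ + (7/2 - 7*C/2 - C²/4) = 4 - 7*C/2 - C²/4)
y = -1 (y = (4 - 7/2*2 - ¼*2²) - 1*(-3) = (4 - 7 - ¼*4) + 3 = (4 - 7 - 1) + 3 = -4 + 3 = -1)
Z = -2 (Z = -2*1 = -2)
y/Z + 244/(-374) = -1/(-2) + 244/(-374) = -1*(-½) + 244*(-1/374) = ½ - 122/187 = -57/374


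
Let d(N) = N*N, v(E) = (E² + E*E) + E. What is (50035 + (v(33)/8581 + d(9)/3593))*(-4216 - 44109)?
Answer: -74549256783944675/30831533 ≈ -2.4180e+9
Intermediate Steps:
v(E) = E + 2*E² (v(E) = (E² + E²) + E = 2*E² + E = E + 2*E²)
d(N) = N²
(50035 + (v(33)/8581 + d(9)/3593))*(-4216 - 44109) = (50035 + ((33*(1 + 2*33))/8581 + 9²/3593))*(-4216 - 44109) = (50035 + ((33*(1 + 66))*(1/8581) + 81*(1/3593)))*(-48325) = (50035 + ((33*67)*(1/8581) + 81/3593))*(-48325) = (50035 + (2211*(1/8581) + 81/3593))*(-48325) = (50035 + (2211/8581 + 81/3593))*(-48325) = (50035 + 8639184/30831533)*(-48325) = (1542664392839/30831533)*(-48325) = -74549256783944675/30831533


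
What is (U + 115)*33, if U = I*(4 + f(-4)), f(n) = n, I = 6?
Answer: 3795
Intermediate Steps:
U = 0 (U = 6*(4 - 4) = 6*0 = 0)
(U + 115)*33 = (0 + 115)*33 = 115*33 = 3795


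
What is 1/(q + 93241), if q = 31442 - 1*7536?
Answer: 1/117147 ≈ 8.5363e-6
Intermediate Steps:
q = 23906 (q = 31442 - 7536 = 23906)
1/(q + 93241) = 1/(23906 + 93241) = 1/117147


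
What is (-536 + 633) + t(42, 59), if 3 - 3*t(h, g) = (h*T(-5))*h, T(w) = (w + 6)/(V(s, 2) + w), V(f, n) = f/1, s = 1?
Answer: 245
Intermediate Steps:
V(f, n) = f (V(f, n) = f*1 = f)
T(w) = (6 + w)/(1 + w) (T(w) = (w + 6)/(1 + w) = (6 + w)/(1 + w))
t(h, g) = 1 + h**2/12 (t(h, g) = 1 - h*((6 - 5)/(1 - 5))*h/3 = 1 - h*(1/(-4))*h/3 = 1 - h*(-1/4*1)*h/3 = 1 - h*(-1/4)*h/3 = 1 - (-h/4)*h/3 = 1 - (-1)*h**2/12 = 1 + h**2/12)
(-536 + 633) + t(42, 59) = (-536 + 633) + (1 + (1/12)*42**2) = 97 + (1 + (1/12)*1764) = 97 + (1 + 147) = 97 + 148 = 245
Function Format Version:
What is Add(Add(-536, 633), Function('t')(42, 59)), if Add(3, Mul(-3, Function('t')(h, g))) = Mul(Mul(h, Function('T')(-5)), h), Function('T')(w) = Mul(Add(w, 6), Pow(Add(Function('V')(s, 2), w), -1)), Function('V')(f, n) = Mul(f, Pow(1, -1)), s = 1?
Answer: 245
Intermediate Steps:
Function('V')(f, n) = f (Function('V')(f, n) = Mul(f, 1) = f)
Function('T')(w) = Mul(Pow(Add(1, w), -1), Add(6, w)) (Function('T')(w) = Mul(Add(w, 6), Pow(Add(1, w), -1)) = Mul(Add(6, w), Pow(Add(1, w), -1)) = Mul(Pow(Add(1, w), -1), Add(6, w)))
Function('t')(h, g) = Add(1, Mul(Rational(1, 12), Pow(h, 2))) (Function('t')(h, g) = Add(1, Mul(Rational(-1, 3), Mul(Mul(h, Mul(Pow(Add(1, -5), -1), Add(6, -5))), h))) = Add(1, Mul(Rational(-1, 3), Mul(Mul(h, Mul(Pow(-4, -1), 1)), h))) = Add(1, Mul(Rational(-1, 3), Mul(Mul(h, Mul(Rational(-1, 4), 1)), h))) = Add(1, Mul(Rational(-1, 3), Mul(Mul(h, Rational(-1, 4)), h))) = Add(1, Mul(Rational(-1, 3), Mul(Mul(Rational(-1, 4), h), h))) = Add(1, Mul(Rational(-1, 3), Mul(Rational(-1, 4), Pow(h, 2)))) = Add(1, Mul(Rational(1, 12), Pow(h, 2))))
Add(Add(-536, 633), Function('t')(42, 59)) = Add(Add(-536, 633), Add(1, Mul(Rational(1, 12), Pow(42, 2)))) = Add(97, Add(1, Mul(Rational(1, 12), 1764))) = Add(97, Add(1, 147)) = Add(97, 148) = 245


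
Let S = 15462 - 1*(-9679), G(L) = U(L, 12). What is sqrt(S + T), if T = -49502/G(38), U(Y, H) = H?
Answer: sqrt(756570)/6 ≈ 144.97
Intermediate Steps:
G(L) = 12
S = 25141 (S = 15462 + 9679 = 25141)
T = -24751/6 (T = -49502/12 = -49502*1/12 = -24751/6 ≈ -4125.2)
sqrt(S + T) = sqrt(25141 - 24751/6) = sqrt(126095/6) = sqrt(756570)/6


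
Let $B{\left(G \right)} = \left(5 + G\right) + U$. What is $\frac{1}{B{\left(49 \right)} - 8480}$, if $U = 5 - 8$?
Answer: $- \frac{1}{8429} \approx -0.00011864$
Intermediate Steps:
$U = -3$ ($U = 5 - 8 = -3$)
$B{\left(G \right)} = 2 + G$ ($B{\left(G \right)} = \left(5 + G\right) - 3 = 2 + G$)
$\frac{1}{B{\left(49 \right)} - 8480} = \frac{1}{\left(2 + 49\right) - 8480} = \frac{1}{51 - 8480} = \frac{1}{-8429} = - \frac{1}{8429}$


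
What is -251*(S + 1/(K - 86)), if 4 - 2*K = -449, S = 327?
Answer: -23064139/281 ≈ -82079.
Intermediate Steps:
K = 453/2 (K = 2 - ½*(-449) = 2 + 449/2 = 453/2 ≈ 226.50)
-251*(S + 1/(K - 86)) = -251*(327 + 1/(453/2 - 86)) = -251*(327 + 1/(281/2)) = -251*(327 + 2/281) = -251*91889/281 = -23064139/281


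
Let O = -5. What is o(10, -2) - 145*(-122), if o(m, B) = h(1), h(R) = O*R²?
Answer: 17685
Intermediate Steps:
h(R) = -5*R²
o(m, B) = -5 (o(m, B) = -5*1² = -5*1 = -5)
o(10, -2) - 145*(-122) = -5 - 145*(-122) = -5 + 17690 = 17685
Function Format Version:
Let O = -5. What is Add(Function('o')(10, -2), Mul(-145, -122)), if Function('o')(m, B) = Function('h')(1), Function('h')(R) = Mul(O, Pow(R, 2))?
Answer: 17685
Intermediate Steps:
Function('h')(R) = Mul(-5, Pow(R, 2))
Function('o')(m, B) = -5 (Function('o')(m, B) = Mul(-5, Pow(1, 2)) = Mul(-5, 1) = -5)
Add(Function('o')(10, -2), Mul(-145, -122)) = Add(-5, Mul(-145, -122)) = Add(-5, 17690) = 17685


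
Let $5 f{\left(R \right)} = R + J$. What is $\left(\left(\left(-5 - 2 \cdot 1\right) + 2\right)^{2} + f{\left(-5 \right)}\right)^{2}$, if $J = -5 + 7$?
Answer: $\frac{14884}{25} \approx 595.36$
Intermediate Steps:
$J = 2$
$f{\left(R \right)} = \frac{2}{5} + \frac{R}{5}$ ($f{\left(R \right)} = \frac{R + 2}{5} = \frac{2 + R}{5} = \frac{2}{5} + \frac{R}{5}$)
$\left(\left(\left(-5 - 2 \cdot 1\right) + 2\right)^{2} + f{\left(-5 \right)}\right)^{2} = \left(\left(\left(-5 - 2 \cdot 1\right) + 2\right)^{2} + \left(\frac{2}{5} + \frac{1}{5} \left(-5\right)\right)\right)^{2} = \left(\left(\left(-5 - 2\right) + 2\right)^{2} + \left(\frac{2}{5} - 1\right)\right)^{2} = \left(\left(\left(-5 - 2\right) + 2\right)^{2} - \frac{3}{5}\right)^{2} = \left(\left(-7 + 2\right)^{2} - \frac{3}{5}\right)^{2} = \left(\left(-5\right)^{2} - \frac{3}{5}\right)^{2} = \left(25 - \frac{3}{5}\right)^{2} = \left(\frac{122}{5}\right)^{2} = \frac{14884}{25}$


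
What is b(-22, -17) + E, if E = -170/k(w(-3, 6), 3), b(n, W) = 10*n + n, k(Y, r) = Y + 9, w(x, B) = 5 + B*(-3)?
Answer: -399/2 ≈ -199.50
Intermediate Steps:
w(x, B) = 5 - 3*B
k(Y, r) = 9 + Y
b(n, W) = 11*n
E = 85/2 (E = -170/(9 + (5 - 3*6)) = -170/(9 + (5 - 18)) = -170/(9 - 13) = -170/(-4) = -170*(-¼) = 85/2 ≈ 42.500)
b(-22, -17) + E = 11*(-22) + 85/2 = -242 + 85/2 = -399/2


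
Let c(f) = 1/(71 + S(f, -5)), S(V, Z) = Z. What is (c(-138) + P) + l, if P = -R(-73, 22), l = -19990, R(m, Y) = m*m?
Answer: -1671053/66 ≈ -25319.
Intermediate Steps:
R(m, Y) = m**2
c(f) = 1/66 (c(f) = 1/(71 - 5) = 1/66)
P = -5329 (P = -1*(-73)**2 = -1*5329 = -5329)
(c(-138) + P) + l = (1/66 - 5329) - 19990 = -351713/66 - 19990 = -1671053/66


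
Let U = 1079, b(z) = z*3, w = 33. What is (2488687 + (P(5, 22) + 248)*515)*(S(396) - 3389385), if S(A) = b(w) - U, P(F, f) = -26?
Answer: -8825177731205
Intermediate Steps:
b(z) = 3*z
S(A) = -980 (S(A) = 3*33 - 1*1079 = 99 - 1079 = -980)
(2488687 + (P(5, 22) + 248)*515)*(S(396) - 3389385) = (2488687 + (-26 + 248)*515)*(-980 - 3389385) = (2488687 + 222*515)*(-3390365) = (2488687 + 114330)*(-3390365) = 2603017*(-3390365) = -8825177731205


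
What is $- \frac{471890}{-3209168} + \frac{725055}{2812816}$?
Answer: $\frac{228385190405}{564174943568} \approx 0.40481$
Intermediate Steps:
$- \frac{471890}{-3209168} + \frac{725055}{2812816} = \left(-471890\right) \left(- \frac{1}{3209168}\right) + 725055 \cdot \frac{1}{2812816} = \frac{235945}{1604584} + \frac{725055}{2812816} = \frac{228385190405}{564174943568}$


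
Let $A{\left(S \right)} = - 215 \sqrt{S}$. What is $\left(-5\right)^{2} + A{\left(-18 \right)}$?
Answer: $25 - 645 i \sqrt{2} \approx 25.0 - 912.17 i$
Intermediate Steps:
$\left(-5\right)^{2} + A{\left(-18 \right)} = \left(-5\right)^{2} - 215 \sqrt{-18} = 25 - 215 \cdot 3 i \sqrt{2} = 25 - 645 i \sqrt{2}$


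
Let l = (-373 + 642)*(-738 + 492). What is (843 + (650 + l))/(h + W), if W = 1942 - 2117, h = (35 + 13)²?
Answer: -64681/2129 ≈ -30.381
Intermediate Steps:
l = -66174 (l = 269*(-246) = -66174)
h = 2304 (h = 48² = 2304)
W = -175
(843 + (650 + l))/(h + W) = (843 + (650 - 66174))/(2304 - 175) = (843 - 65524)/2129 = -64681*1/2129 = -64681/2129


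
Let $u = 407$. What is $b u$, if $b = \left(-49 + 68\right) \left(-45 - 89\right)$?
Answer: $-1036222$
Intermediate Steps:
$b = -2546$ ($b = 19 \left(-134\right) = -2546$)
$b u = \left(-2546\right) 407 = -1036222$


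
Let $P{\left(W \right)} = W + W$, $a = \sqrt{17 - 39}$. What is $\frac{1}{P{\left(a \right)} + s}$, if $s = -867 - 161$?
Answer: $- \frac{257}{264218} - \frac{i \sqrt{22}}{528436} \approx -0.00097268 - 8.876 \cdot 10^{-6} i$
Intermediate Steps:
$a = i \sqrt{22}$ ($a = \sqrt{-22} = i \sqrt{22} \approx 4.6904 i$)
$P{\left(W \right)} = 2 W$
$s = -1028$ ($s = -867 - 161 = -1028$)
$\frac{1}{P{\left(a \right)} + s} = \frac{1}{2 i \sqrt{22} - 1028} = \frac{1}{-1028 + 2 i \sqrt{22}}$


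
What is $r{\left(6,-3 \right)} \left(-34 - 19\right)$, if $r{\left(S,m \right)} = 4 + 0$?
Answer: $-212$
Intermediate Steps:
$r{\left(S,m \right)} = 4$
$r{\left(6,-3 \right)} \left(-34 - 19\right) = 4 \left(-34 - 19\right) = 4 \left(-53\right) = -212$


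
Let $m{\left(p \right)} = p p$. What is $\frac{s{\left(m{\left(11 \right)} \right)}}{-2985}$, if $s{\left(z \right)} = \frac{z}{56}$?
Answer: $- \frac{121}{167160} \approx -0.00072386$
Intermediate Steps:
$m{\left(p \right)} = p^{2}$
$s{\left(z \right)} = \frac{z}{56}$ ($s{\left(z \right)} = z \frac{1}{56} = \frac{z}{56}$)
$\frac{s{\left(m{\left(11 \right)} \right)}}{-2985} = \frac{\frac{1}{56} \cdot 11^{2}}{-2985} = \frac{1}{56} \cdot 121 \left(- \frac{1}{2985}\right) = \frac{121}{56} \left(- \frac{1}{2985}\right) = - \frac{121}{167160}$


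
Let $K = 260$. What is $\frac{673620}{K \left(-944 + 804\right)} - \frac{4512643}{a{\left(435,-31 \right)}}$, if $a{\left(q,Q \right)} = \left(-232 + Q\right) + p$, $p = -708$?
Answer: $\frac{8180306009}{1767220} \approx 4628.9$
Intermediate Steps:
$a{\left(q,Q \right)} = -940 + Q$ ($a{\left(q,Q \right)} = \left(-232 + Q\right) - 708 = -940 + Q$)
$\frac{673620}{K \left(-944 + 804\right)} - \frac{4512643}{a{\left(435,-31 \right)}} = \frac{673620}{260 \left(-944 + 804\right)} - \frac{4512643}{-940 - 31} = \frac{673620}{260 \left(-140\right)} - \frac{4512643}{-971} = \frac{673620}{-36400} - - \frac{4512643}{971} = 673620 \left(- \frac{1}{36400}\right) + \frac{4512643}{971} = - \frac{33681}{1820} + \frac{4512643}{971} = \frac{8180306009}{1767220}$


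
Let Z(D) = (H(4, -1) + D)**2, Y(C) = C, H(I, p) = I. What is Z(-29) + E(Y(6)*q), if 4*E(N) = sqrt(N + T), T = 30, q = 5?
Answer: 625 + sqrt(15)/2 ≈ 626.94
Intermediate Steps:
E(N) = sqrt(30 + N)/4 (E(N) = sqrt(N + 30)/4 = sqrt(30 + N)/4)
Z(D) = (4 + D)**2
Z(-29) + E(Y(6)*q) = (4 - 29)**2 + sqrt(30 + 6*5)/4 = (-25)**2 + sqrt(30 + 30)/4 = 625 + sqrt(60)/4 = 625 + (2*sqrt(15))/4 = 625 + sqrt(15)/2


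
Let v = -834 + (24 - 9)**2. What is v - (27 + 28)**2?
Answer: -3634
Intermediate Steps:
v = -609 (v = -834 + 15**2 = -834 + 225 = -609)
v - (27 + 28)**2 = -609 - (27 + 28)**2 = -609 - 1*55**2 = -609 - 1*3025 = -609 - 3025 = -3634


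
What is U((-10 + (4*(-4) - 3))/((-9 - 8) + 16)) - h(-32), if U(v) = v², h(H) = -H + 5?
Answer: 804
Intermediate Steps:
h(H) = 5 - H
U((-10 + (4*(-4) - 3))/((-9 - 8) + 16)) - h(-32) = ((-10 + (4*(-4) - 3))/((-9 - 8) + 16))² - (5 - 1*(-32)) = ((-10 + (-16 - 3))/(-17 + 16))² - (5 + 32) = ((-10 - 19)/(-1))² - 1*37 = (-29*(-1))² - 37 = 29² - 37 = 841 - 37 = 804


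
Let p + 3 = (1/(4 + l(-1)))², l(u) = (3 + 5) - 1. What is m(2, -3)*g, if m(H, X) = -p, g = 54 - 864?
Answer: -293220/121 ≈ -2423.3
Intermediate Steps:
l(u) = 7 (l(u) = 8 - 1 = 7)
g = -810
p = -362/121 (p = -3 + (1/(4 + 7))² = -3 + (1/11)² = -3 + 1/121 = -362/121 ≈ -2.9917)
m(H, X) = 362/121 (m(H, X) = -1*(-362/121) = 362/121)
m(2, -3)*g = (362/121)*(-810) = -293220/121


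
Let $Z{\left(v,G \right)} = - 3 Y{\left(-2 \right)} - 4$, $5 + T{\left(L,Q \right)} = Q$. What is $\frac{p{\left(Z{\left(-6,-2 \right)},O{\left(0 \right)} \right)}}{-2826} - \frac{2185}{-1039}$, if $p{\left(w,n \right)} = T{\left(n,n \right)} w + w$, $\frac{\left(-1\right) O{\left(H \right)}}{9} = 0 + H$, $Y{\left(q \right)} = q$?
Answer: $\frac{3091561}{1468107} \approx 2.1058$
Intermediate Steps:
$O{\left(H \right)} = - 9 H$ ($O{\left(H \right)} = - 9 \left(0 + H\right) = - 9 H$)
$T{\left(L,Q \right)} = -5 + Q$
$Z{\left(v,G \right)} = 2$ ($Z{\left(v,G \right)} = \left(-3\right) \left(-2\right) - 4 = 6 - 4 = 2$)
$p{\left(w,n \right)} = w + w \left(-5 + n\right)$ ($p{\left(w,n \right)} = \left(-5 + n\right) w + w = w \left(-5 + n\right) + w = w + w \left(-5 + n\right)$)
$\frac{p{\left(Z{\left(-6,-2 \right)},O{\left(0 \right)} \right)}}{-2826} - \frac{2185}{-1039} = \frac{2 \left(-4 - 0\right)}{-2826} - \frac{2185}{-1039} = 2 \left(-4 + 0\right) \left(- \frac{1}{2826}\right) - - \frac{2185}{1039} = 2 \left(-4\right) \left(- \frac{1}{2826}\right) + \frac{2185}{1039} = \left(-8\right) \left(- \frac{1}{2826}\right) + \frac{2185}{1039} = \frac{4}{1413} + \frac{2185}{1039} = \frac{3091561}{1468107}$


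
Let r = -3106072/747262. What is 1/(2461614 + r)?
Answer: 373631/919733747398 ≈ 4.0624e-7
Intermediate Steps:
r = -1553036/373631 (r = -3106072*1/747262 = -1553036/373631 ≈ -4.1566)
1/(2461614 + r) = 1/(2461614 - 1553036/373631) = 1/(919733747398/373631) = 373631/919733747398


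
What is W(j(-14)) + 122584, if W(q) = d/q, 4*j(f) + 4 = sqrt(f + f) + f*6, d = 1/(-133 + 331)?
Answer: 2143626404/17487 - I*sqrt(7)/192357 ≈ 1.2258e+5 - 1.3754e-5*I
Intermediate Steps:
d = 1/198 ≈ 0.0050505
j(f) = -1 + 3*f/2 + sqrt(2)*sqrt(f)/4 (j(f) = -1 + (sqrt(f + f) + f*6)/4 = -1 + (sqrt(2*f) + 6*f)/4 = -1 + (sqrt(2)*sqrt(f) + 6*f)/4 = -1 + (6*f + sqrt(2)*sqrt(f))/4 = -1 + (3*f/2 + sqrt(2)*sqrt(f)/4) = -1 + 3*f/2 + sqrt(2)*sqrt(f)/4)
W(q) = 1/(198*q)
W(j(-14)) + 122584 = 1/(198*(-1 + (3/2)*(-14) + sqrt(2)*sqrt(-14)/4)) + 122584 = 1/(198*(-1 - 21 + sqrt(2)*(I*sqrt(14))/4)) + 122584 = 1/(198*(-1 - 21 + I*sqrt(7)/2)) + 122584 = 1/(198*(-22 + I*sqrt(7)/2)) + 122584 = 122584 + 1/(198*(-22 + I*sqrt(7)/2))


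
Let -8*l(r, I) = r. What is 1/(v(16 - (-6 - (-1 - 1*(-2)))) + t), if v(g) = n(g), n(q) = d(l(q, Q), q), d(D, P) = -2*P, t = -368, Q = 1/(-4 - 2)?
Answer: -1/414 ≈ -0.0024155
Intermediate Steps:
Q = -⅙ (Q = 1/(-6) = -⅙ ≈ -0.16667)
l(r, I) = -r/8
n(q) = -2*q
v(g) = -2*g
1/(v(16 - (-6 - (-1 - 1*(-2)))) + t) = 1/(-2*(16 - (-6 - (-1 - 1*(-2)))) - 368) = 1/(-2*(16 - (-6 - (-1 + 2))) - 368) = 1/(-2*(16 - (-6 - 1*1)) - 368) = 1/(-2*(16 - (-6 - 1)) - 368) = 1/(-2*(16 - 1*(-7)) - 368) = 1/(-2*(16 + 7) - 368) = 1/(-2*23 - 368) = 1/(-46 - 368) = 1/(-414) = -1/414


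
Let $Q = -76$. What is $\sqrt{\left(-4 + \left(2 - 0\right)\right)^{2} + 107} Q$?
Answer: $- 76 \sqrt{111} \approx -800.71$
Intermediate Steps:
$\sqrt{\left(-4 + \left(2 - 0\right)\right)^{2} + 107} Q = \sqrt{\left(-4 + \left(2 - 0\right)\right)^{2} + 107} \left(-76\right) = \sqrt{\left(-4 + \left(2 + 0\right)\right)^{2} + 107} \left(-76\right) = \sqrt{\left(-4 + 2\right)^{2} + 107} \left(-76\right) = \sqrt{\left(-2\right)^{2} + 107} \left(-76\right) = \sqrt{4 + 107} \left(-76\right) = \sqrt{111} \left(-76\right) = - 76 \sqrt{111}$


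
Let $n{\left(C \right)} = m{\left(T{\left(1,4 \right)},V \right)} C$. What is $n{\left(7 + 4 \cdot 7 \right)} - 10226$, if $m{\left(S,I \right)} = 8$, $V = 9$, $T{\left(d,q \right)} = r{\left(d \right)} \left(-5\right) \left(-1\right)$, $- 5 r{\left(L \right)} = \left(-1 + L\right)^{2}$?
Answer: $-9946$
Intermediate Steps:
$r{\left(L \right)} = - \frac{\left(-1 + L\right)^{2}}{5}$
$T{\left(d,q \right)} = - \left(-1 + d\right)^{2}$ ($T{\left(d,q \right)} = - \frac{\left(-1 + d\right)^{2}}{5} \left(-5\right) \left(-1\right) = \left(-1 + d\right)^{2} \left(-1\right) = - \left(-1 + d\right)^{2}$)
$n{\left(C \right)} = 8 C$
$n{\left(7 + 4 \cdot 7 \right)} - 10226 = 8 \left(7 + 4 \cdot 7\right) - 10226 = 8 \left(7 + 28\right) - 10226 = 8 \cdot 35 - 10226 = 280 - 10226 = -9946$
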